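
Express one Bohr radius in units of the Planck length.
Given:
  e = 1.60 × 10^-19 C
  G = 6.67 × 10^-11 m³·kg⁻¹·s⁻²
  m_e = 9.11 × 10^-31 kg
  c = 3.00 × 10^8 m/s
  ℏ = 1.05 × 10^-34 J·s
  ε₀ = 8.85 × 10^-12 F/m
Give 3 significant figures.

3.26 × 10^24

Bohr radius: a₀ = 4πε₀ℏ²/(m_e e²) = 5.26 × 10^-11 m
Planck length: ℓ_P = √(ℏG/c³) = 1.61 × 10^-35 m
ratio = 5.26 × 10^-11 / 1.61 × 10^-35 = 3.26 × 10^24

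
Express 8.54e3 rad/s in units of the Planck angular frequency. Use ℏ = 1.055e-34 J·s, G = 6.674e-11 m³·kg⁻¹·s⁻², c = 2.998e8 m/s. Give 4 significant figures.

4.605e-40

Planck angular frequency: ω_P = √(c⁵/(ℏG)) = 1.855e43 rad/s.
8.54e3 / 1.855e43 = 4.605e-40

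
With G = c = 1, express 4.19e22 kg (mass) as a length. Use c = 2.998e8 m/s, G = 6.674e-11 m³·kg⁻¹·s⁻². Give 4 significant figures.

In G = c = 1 units mass has dimensions of length; the conversion factor is G/c².
4.19e22 kg × (G/c²) = 3.111e-5 m

3.111e-5 m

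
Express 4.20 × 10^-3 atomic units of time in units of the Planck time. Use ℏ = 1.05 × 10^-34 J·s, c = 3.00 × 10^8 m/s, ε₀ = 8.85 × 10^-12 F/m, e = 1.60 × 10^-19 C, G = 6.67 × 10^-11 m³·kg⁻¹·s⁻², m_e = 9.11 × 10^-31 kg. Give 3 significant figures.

atomic unit of time: τ_au = (4πε₀)²ℏ³/(m_e e⁴) = 2.40 × 10^-17 s
Planck time: t_P = √(ℏG/c⁵) = 5.37 × 10^-44 s
4.20 × 10^-3 × 2.40 × 10^-17 / 5.37 × 10^-44 = 1.88 × 10^24

1.88 × 10^24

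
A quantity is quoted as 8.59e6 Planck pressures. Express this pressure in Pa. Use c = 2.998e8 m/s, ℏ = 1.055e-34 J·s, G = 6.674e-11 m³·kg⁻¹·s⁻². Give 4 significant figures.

One Planck pressure: p_P = c⁷/(ℏG²) = 4.632e113 Pa.
8.59e6 × 4.632e113 Pa = 3.979e120 Pa

3.979e120 Pa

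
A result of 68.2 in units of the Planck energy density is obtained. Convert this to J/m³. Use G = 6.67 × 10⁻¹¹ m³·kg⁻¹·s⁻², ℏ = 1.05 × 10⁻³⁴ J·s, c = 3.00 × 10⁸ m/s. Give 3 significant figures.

3.19 × 10¹¹⁵ J/m³

One Planck energy density: u_P = c⁷/(ℏG²) = 4.68 × 10¹¹³ J/m³.
68.2 × 4.68 × 10¹¹³ J/m³ = 3.19 × 10¹¹⁵ J/m³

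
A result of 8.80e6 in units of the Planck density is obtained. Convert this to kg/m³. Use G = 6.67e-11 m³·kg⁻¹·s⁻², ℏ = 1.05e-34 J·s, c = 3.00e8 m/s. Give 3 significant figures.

One Planck density: ρ_P = c⁵/(ℏG²) = 5.20e96 kg/m³.
8.80e6 × 5.20e96 kg/m³ = 4.58e103 kg/m³

4.58e103 kg/m³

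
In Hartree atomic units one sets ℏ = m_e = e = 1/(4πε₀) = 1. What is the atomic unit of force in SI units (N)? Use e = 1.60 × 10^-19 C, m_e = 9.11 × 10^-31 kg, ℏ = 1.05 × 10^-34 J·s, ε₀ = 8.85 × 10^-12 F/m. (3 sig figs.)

8.33 × 10^-8 N

F_au = E_h/a₀ = m_e²e⁶/((4πε₀)³ℏ⁴)
E_h = 4.38 × 10^-18 J
a₀ = 5.26 × 10^-11 m
E_h/a₀ = 8.33 × 10^-8 N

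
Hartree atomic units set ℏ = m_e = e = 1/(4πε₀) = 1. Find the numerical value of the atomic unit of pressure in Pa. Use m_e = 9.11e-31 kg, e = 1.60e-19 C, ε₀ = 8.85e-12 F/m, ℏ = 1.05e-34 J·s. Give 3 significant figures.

3.01e13 Pa

Dimensional analysis gives P_au = E_h/a₀³ = m_e⁴e¹⁰/((4πε₀)⁵ℏ⁸).
E_h = 4.38e-18 J
a₀ = 5.26e-11 m
E_h/a₀³ = 3.01e13 Pa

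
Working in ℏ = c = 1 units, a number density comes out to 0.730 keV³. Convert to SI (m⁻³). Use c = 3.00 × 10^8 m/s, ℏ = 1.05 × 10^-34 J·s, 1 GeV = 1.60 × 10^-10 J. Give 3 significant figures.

Number density is [L]⁻³ = [E]³/(ℏc)³.
1 GeV³ → 1/(ℏc)³ × (1 GeV in J)³ = 1.31 × 10^47 m⁻³.
Convert the energy scale: 0.730 keV³ = 7.30 × 10^-19 GeV³.
Result: 7.30 × 10^-19 × 1.31 × 10^47 = 9.57 × 10^28 m⁻³.

9.57 × 10^28 m⁻³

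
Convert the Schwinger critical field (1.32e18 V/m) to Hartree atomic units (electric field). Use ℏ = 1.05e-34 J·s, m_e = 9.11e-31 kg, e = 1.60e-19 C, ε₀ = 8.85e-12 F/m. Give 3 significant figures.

2.54e6

atomic unit of electric field: E_au = E_h/(e a₀) = m_e²e⁵/((4πε₀)³ℏ⁴) = 5.20e11 V/m.
1.32e18 / 5.20e11 = 2.54e6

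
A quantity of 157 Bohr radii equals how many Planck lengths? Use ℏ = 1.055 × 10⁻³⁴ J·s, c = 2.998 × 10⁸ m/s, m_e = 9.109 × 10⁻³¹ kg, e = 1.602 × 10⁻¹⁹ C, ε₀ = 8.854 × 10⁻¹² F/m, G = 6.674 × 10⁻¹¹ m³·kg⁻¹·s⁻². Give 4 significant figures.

5.145 × 10²⁶

Bohr radius: a₀ = 4πε₀ℏ²/(m_e e²) = 5.297 × 10⁻¹¹ m
Planck length: ℓ_P = √(ℏG/c³) = 1.616 × 10⁻³⁵ m
157 × 5.297 × 10⁻¹¹ / 1.616 × 10⁻³⁵ = 5.145 × 10²⁶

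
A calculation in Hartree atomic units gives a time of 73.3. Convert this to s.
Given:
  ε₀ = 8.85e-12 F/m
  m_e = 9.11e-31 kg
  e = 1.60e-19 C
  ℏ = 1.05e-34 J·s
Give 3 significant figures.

1.76e-15 s

One atomic unit of time: τ_au = (4πε₀)²ℏ³/(m_e e⁴) = 2.40e-17 s.
73.3 × 2.40e-17 s = 1.76e-15 s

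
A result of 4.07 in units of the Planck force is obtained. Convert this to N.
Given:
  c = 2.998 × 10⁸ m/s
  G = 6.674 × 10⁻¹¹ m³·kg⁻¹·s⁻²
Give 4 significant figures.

One Planck force: F_P = c⁴/G = 1.210 × 10⁴⁴ N.
4.07 × 1.210 × 10⁴⁴ N = 4.926 × 10⁴⁴ N

4.926 × 10⁴⁴ N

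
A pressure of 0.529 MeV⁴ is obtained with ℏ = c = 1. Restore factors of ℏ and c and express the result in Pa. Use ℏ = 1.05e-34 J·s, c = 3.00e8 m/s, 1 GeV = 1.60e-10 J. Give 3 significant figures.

1.11e25 Pa

Pressure is [E]/[L]³ = [E]⁴/(ℏc)³.
1 GeV⁴ → 1/(ℏc)³ × (1 GeV in J)⁴ = 2.10e37 Pa.
Convert the energy scale: 0.529 MeV⁴ = 5.29e-13 GeV⁴.
Result: 5.29e-13 × 2.10e37 = 1.11e25 Pa.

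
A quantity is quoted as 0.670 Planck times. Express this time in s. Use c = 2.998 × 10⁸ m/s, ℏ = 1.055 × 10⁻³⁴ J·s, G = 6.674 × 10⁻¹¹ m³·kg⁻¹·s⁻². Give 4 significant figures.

3.613 × 10⁻⁴⁴ s

One Planck time: t_P = √(ℏG/c⁵) = 5.392 × 10⁻⁴⁴ s.
0.670 × 5.392 × 10⁻⁴⁴ s = 3.613 × 10⁻⁴⁴ s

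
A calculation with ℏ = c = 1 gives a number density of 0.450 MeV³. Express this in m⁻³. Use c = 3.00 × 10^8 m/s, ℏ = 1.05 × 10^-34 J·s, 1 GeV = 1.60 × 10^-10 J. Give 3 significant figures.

Number density is [L]⁻³ = [E]³/(ℏc)³.
1 GeV³ → 1/(ℏc)³ × (1 GeV in J)³ = 1.31 × 10^47 m⁻³.
Convert the energy scale: 0.450 MeV³ = 4.50 × 10^-10 GeV³.
Result: 4.50 × 10^-10 × 1.31 × 10^47 = 5.90 × 10^37 m⁻³.

5.90 × 10^37 m⁻³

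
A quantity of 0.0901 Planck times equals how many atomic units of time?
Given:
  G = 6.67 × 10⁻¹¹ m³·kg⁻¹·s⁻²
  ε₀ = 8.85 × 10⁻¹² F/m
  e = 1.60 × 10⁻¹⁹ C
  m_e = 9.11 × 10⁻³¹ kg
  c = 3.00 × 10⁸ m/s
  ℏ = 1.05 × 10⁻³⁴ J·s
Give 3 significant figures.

Planck time: t_P = √(ℏG/c⁵) = 5.37 × 10⁻⁴⁴ s
atomic unit of time: τ_au = (4πε₀)²ℏ³/(m_e e⁴) = 2.40 × 10⁻¹⁷ s
0.0901 × 5.37 × 10⁻⁴⁴ / 2.40 × 10⁻¹⁷ = 2.02 × 10⁻²⁸

2.02 × 10⁻²⁸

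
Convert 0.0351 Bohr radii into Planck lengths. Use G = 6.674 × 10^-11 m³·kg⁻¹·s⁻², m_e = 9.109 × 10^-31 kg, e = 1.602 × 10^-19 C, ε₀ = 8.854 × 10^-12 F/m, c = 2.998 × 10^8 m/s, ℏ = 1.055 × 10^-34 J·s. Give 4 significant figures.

1.150 × 10^23

Bohr radius: a₀ = 4πε₀ℏ²/(m_e e²) = 5.297 × 10^-11 m
Planck length: ℓ_P = √(ℏG/c³) = 1.616 × 10^-35 m
0.0351 × 5.297 × 10^-11 / 1.616 × 10^-35 = 1.150 × 10^23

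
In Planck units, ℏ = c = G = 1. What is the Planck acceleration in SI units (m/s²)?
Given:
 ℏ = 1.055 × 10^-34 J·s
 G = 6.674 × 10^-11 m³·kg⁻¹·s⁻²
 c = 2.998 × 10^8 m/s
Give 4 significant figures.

Dimensional analysis gives a_P = √(c⁷/(ℏG)).
  = √(3.092 × 10^103)
  = 5.560 × 10^51 m/s²

5.560 × 10^51 m/s²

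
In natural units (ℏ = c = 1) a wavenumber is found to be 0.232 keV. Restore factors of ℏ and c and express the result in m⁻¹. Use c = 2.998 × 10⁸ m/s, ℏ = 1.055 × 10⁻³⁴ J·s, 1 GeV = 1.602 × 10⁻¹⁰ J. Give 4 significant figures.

Inverse length is [E]/(ℏc).
1 GeV → 1/(ℏc) × (1 GeV in J) = 5.065 × 10¹⁵ m⁻¹.
Convert the energy scale: 0.232 keV = 2.32 × 10⁻⁷ GeV.
Result: 2.32 × 10⁻⁷ × 5.065 × 10¹⁵ = 1.175 × 10⁹ m⁻¹.

1.175 × 10⁹ m⁻¹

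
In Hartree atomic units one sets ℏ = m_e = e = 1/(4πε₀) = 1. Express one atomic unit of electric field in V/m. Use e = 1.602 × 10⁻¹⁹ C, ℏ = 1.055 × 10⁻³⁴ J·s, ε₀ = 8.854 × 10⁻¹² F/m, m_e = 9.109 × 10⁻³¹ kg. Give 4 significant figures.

E_au = E_h/(e a₀) = m_e²e⁵/((4πε₀)³ℏ⁴)
E_h = 4.354 × 10⁻¹⁸ J
a₀ = 5.297 × 10⁻¹¹ m
E_h/(e·a₀) = 5.131 × 10¹¹ V/m

5.131 × 10¹¹ V/m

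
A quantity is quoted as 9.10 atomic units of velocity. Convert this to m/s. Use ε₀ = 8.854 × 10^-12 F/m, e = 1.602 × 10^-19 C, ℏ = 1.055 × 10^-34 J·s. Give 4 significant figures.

1.990 × 10^7 m/s

One atomic unit of velocity: v_au = e²/(4πε₀ℏ) = 2.186 × 10^6 m/s.
9.10 × 2.186 × 10^6 m/s = 1.990 × 10^7 m/s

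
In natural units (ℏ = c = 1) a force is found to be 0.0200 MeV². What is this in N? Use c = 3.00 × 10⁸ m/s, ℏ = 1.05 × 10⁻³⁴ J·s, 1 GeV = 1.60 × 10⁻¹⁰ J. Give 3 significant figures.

Force is [E]/[L] = [E]²/(ℏc); restore (ℏc)⁻¹.
1 GeV² → 1/(ℏc) × (1 GeV in J)² = 8.13 × 10⁵ N.
Convert the energy scale: 0.0200 MeV² = 2.00 × 10⁻⁸ GeV².
Result: 2.00 × 10⁻⁸ × 8.13 × 10⁵ = 0.0163 N.

0.0163 N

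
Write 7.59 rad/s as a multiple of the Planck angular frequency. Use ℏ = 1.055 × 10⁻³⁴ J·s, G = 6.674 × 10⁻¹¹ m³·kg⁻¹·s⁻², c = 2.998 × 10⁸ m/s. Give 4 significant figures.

4.092 × 10⁻⁴³

Planck angular frequency: ω_P = √(c⁵/(ℏG)) = 1.855 × 10⁴³ rad/s.
7.59 / 1.855 × 10⁴³ = 4.092 × 10⁻⁴³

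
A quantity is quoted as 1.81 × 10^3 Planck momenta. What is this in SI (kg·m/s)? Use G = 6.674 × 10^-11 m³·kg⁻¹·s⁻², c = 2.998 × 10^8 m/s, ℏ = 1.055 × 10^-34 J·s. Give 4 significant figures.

1.181 × 10^4 kg·m/s

One Planck momentum: p_P = √(ℏc³/G) = 6.527 kg·m/s.
1.81 × 10^3 × 6.527 kg·m/s = 1.181 × 10^4 kg·m/s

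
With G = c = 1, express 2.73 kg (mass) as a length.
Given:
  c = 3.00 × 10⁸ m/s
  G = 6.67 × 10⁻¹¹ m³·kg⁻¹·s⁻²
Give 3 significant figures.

In G = c = 1 units mass has dimensions of length; the conversion factor is G/c².
2.73 kg × (G/c²) = 2.02 × 10⁻²⁷ m

2.02 × 10⁻²⁷ m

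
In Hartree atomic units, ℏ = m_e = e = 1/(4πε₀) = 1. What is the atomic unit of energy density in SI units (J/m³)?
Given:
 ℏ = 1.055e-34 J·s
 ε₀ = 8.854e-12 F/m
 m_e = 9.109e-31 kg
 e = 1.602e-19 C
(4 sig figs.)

From ℏ = m_e = e = 1/(4πε₀) = 1 the energy density scale is u_au = E_h/a₀³ = m_e⁴e¹⁰/((4πε₀)⁵ℏ⁸).
E_h = 4.354e-18 J
a₀ = 5.297e-11 m
E_h/a₀³ = 2.929e13 J/m³

2.929e13 J/m³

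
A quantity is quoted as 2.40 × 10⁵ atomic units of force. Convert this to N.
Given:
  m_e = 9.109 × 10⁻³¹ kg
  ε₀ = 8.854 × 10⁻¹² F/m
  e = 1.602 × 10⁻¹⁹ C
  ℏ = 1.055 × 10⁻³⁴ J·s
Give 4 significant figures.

One atomic unit of force: F_au = E_h/a₀ = m_e²e⁶/((4πε₀)³ℏ⁴) = 8.220 × 10⁻⁸ N.
2.40 × 10⁵ × 8.220 × 10⁻⁸ N = 0.01973 N

0.01973 N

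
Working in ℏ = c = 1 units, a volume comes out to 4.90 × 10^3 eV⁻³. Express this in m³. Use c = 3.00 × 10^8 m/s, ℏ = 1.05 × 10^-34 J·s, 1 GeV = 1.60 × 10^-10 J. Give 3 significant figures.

3.74 × 10^-17 m³

Volume is [L]³ = [E]⁻³·(ℏc)³.
1 GeV⁻³ → (ℏc)³ × (1 GeV in J)⁻³ = 7.63 × 10^-48 m³.
Convert the energy scale: 4.90 × 10^3 eV⁻³ = 4.90 × 10^30 GeV⁻³.
Result: 4.90 × 10^30 × 7.63 × 10^-48 = 3.74 × 10^-17 m³.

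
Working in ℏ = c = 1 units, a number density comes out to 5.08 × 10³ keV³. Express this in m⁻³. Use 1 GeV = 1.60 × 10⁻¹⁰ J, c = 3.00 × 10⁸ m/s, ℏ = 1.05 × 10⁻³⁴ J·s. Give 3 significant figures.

6.66 × 10³² m⁻³

Number density is [L]⁻³ = [E]³/(ℏc)³.
1 GeV³ → 1/(ℏc)³ × (1 GeV in J)³ = 1.31 × 10⁴⁷ m⁻³.
Convert the energy scale: 5.08 × 10³ keV³ = 5.08 × 10⁻¹⁵ GeV³.
Result: 5.08 × 10⁻¹⁵ × 1.31 × 10⁴⁷ = 6.66 × 10³² m⁻³.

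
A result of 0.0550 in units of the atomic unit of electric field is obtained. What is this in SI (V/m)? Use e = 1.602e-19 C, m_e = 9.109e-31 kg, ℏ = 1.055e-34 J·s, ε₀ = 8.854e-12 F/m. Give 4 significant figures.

2.822e10 V/m

One atomic unit of electric field: E_au = E_h/(e a₀) = m_e²e⁵/((4πε₀)³ℏ⁴) = 5.131e11 V/m.
0.0550 × 5.131e11 V/m = 2.822e10 V/m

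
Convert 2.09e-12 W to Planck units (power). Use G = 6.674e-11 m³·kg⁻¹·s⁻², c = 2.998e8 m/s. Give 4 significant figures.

Planck power: P_P = c⁵/G = 3.629e52 W.
2.09e-12 / 3.629e52 = 5.759e-65

5.759e-65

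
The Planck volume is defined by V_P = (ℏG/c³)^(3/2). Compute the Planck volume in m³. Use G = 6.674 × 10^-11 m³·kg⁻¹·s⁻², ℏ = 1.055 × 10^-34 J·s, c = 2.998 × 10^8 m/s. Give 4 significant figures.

4.224 × 10^-105 m³

V_P = (ℏG/c³)^(3/2)
  = √(1.784 × 10^-209)
  = 4.224 × 10^-105 m³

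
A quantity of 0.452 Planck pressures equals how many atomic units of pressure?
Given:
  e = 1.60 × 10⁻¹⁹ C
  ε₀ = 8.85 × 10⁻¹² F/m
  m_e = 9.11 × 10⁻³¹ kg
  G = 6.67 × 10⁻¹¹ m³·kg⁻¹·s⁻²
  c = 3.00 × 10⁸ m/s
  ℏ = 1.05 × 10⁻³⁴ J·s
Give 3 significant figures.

7.02 × 10⁹⁹

Planck pressure: p_P = c⁷/(ℏG²) = 4.68 × 10¹¹³ Pa
atomic unit of pressure: P_au = E_h/a₀³ = m_e⁴e¹⁰/((4πε₀)⁵ℏ⁸) = 3.01 × 10¹³ Pa
0.452 × 4.68 × 10¹¹³ / 3.01 × 10¹³ = 7.02 × 10⁹⁹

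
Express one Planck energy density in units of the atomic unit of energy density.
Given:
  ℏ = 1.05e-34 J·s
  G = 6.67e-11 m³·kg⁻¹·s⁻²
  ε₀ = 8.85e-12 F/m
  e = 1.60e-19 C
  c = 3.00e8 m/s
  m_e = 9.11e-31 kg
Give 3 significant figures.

1.55e100

Planck energy density: u_P = c⁷/(ℏG²) = 4.68e113 J/m³
atomic unit of energy density: u_au = E_h/a₀³ = m_e⁴e¹⁰/((4πε₀)⁵ℏ⁸) = 3.01e13 J/m³
ratio = 4.68e113 / 3.01e13 = 1.55e100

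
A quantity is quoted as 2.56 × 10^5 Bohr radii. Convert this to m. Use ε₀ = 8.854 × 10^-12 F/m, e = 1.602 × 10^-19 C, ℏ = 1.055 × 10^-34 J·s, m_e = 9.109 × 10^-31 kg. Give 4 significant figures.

One Bohr radius: a₀ = 4πε₀ℏ²/(m_e e²) = 5.297 × 10^-11 m.
2.56 × 10^5 × 5.297 × 10^-11 m = 1.356 × 10^-5 m

1.356 × 10^-5 m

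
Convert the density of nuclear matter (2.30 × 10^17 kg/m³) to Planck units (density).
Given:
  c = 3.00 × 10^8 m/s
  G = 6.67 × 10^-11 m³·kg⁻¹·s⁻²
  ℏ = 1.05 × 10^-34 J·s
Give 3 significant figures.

4.42 × 10^-80

Planck density: ρ_P = c⁵/(ℏG²) = 5.20 × 10^96 kg/m³.
2.30 × 10^17 / 5.20 × 10^96 = 4.42 × 10^-80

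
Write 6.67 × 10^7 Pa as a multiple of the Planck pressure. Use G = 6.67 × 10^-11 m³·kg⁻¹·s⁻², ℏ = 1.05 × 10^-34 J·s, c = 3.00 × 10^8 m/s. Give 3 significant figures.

Planck pressure: p_P = c⁷/(ℏG²) = 4.68 × 10^113 Pa.
6.67 × 10^7 / 4.68 × 10^113 = 1.42 × 10^-106

1.42 × 10^-106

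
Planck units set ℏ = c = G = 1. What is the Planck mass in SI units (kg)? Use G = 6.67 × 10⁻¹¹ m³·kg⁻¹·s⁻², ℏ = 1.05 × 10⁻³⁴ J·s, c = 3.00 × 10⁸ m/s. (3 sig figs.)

2.17 × 10⁻⁸ kg

The unique combination of the constants set to 1 with dimensions of mass is m_P = √(ℏc/G).
  = √(4.72 × 10⁻¹⁶)
  = 2.17 × 10⁻⁸ kg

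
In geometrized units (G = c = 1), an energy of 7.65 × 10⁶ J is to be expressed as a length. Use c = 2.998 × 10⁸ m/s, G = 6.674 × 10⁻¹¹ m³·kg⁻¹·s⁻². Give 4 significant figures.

Energy → length via G/c⁴.
7.65 × 10⁶ J × (G/c⁴) = 6.320 × 10⁻³⁸ m

6.320 × 10⁻³⁸ m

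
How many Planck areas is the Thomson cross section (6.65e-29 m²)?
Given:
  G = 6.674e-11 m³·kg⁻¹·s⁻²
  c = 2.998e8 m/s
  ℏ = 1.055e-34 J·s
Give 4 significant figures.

Planck area: A_P = ℏG/c³ = 2.613e-70 m².
6.65e-29 / 2.613e-70 = 2.545e41

2.545e41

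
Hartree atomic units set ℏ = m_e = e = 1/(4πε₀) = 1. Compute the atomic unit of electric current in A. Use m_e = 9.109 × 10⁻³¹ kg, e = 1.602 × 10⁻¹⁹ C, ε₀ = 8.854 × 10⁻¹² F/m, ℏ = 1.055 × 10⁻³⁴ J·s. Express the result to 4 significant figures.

The unique combination of the constants set to 1 with dimensions of current is I_au = e E_h/ℏ = m_e e⁵/((4πε₀)²ℏ³).
E_h = 4.354 × 10⁻¹⁸ J
e·E_h/ℏ = 6.612 × 10⁻³ A

6.612 × 10⁻³ A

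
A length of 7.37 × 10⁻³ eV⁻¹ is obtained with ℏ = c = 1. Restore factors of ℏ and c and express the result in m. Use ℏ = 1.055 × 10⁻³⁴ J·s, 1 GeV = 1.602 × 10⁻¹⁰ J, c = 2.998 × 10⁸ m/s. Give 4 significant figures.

1.455 × 10⁻⁹ m

A length is [E]⁻¹ in ℏ=c=1; restore one factor of ℏc.
1 GeV⁻¹ → ℏc × (1 GeV in J)⁻¹ = 1.974 × 10⁻¹⁶ m.
Convert the energy scale: 7.37 × 10⁻³ eV⁻¹ = 7.37 × 10⁶ GeV⁻¹.
Result: 7.37 × 10⁶ × 1.974 × 10⁻¹⁶ = 1.455 × 10⁻⁹ m.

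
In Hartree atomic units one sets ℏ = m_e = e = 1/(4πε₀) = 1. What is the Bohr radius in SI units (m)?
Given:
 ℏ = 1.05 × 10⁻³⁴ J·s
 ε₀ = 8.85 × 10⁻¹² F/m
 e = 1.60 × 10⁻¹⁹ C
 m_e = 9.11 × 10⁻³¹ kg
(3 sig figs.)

5.26 × 10⁻¹¹ m

a₀ = 4πε₀ℏ²/(m_e e²)
  = 1.23 × 10⁻⁷⁸ / 2.33 × 10⁻⁶⁸
  = 5.26 × 10⁻¹¹ m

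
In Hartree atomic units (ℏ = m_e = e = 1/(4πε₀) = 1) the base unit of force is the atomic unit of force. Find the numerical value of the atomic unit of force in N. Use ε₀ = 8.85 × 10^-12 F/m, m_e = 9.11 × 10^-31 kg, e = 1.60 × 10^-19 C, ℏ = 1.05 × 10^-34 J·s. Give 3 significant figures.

8.33 × 10^-8 N

F_au = E_h/a₀ = m_e²e⁶/((4πε₀)³ℏ⁴)
E_h = 4.38 × 10^-18 J
a₀ = 5.26 × 10^-11 m
E_h/a₀ = 8.33 × 10^-8 N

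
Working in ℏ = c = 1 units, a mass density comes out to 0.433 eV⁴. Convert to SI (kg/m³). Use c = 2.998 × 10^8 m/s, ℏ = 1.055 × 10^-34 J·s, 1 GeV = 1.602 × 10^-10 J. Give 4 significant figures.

Mass density is [E]/(c²[L]³) = [E]⁴/(ℏ³c⁵).
1 GeV⁴ → 1/(ℏ³c⁵) × (1 GeV in J)⁴ = 2.316 × 10^20 kg/m³.
Convert the energy scale: 0.433 eV⁴ = 4.33 × 10^-37 GeV⁴.
Result: 4.33 × 10^-37 × 2.316 × 10^20 = 1.003 × 10^-16 kg/m³.

1.003 × 10^-16 kg/m³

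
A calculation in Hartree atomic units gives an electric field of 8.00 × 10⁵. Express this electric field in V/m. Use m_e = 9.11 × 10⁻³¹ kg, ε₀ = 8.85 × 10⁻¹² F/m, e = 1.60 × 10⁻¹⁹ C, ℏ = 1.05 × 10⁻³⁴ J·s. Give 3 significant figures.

One atomic unit of electric field: E_au = E_h/(e a₀) = m_e²e⁵/((4πε₀)³ℏ⁴) = 5.20 × 10¹¹ V/m.
8.00 × 10⁵ × 5.20 × 10¹¹ V/m = 4.16 × 10¹⁷ V/m

4.16 × 10¹⁷ V/m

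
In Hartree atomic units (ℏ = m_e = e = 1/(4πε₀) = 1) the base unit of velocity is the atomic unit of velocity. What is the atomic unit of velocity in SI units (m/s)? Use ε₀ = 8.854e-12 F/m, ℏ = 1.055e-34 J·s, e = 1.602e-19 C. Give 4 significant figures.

2.186e6 m/s

v_au = e²/(4πε₀ℏ)
  = 2.566e-38 / 1.174e-44
  = 2.186e6 m/s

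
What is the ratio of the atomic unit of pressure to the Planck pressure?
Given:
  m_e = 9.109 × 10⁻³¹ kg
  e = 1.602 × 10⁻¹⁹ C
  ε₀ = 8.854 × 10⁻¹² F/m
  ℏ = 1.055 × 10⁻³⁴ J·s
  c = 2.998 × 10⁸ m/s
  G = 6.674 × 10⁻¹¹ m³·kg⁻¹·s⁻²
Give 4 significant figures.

atomic unit of pressure: P_au = E_h/a₀³ = m_e⁴e¹⁰/((4πε₀)⁵ℏ⁸) = 2.929 × 10¹³ Pa
Planck pressure: p_P = c⁷/(ℏG²) = 4.632 × 10¹¹³ Pa
ratio = 2.929 × 10¹³ / 4.632 × 10¹¹³ = 6.323 × 10⁻¹⁰¹

6.323 × 10⁻¹⁰¹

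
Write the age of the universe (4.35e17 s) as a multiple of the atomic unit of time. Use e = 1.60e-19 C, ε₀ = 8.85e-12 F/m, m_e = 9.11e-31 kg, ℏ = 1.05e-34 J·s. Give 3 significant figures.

atomic unit of time: τ_au = (4πε₀)²ℏ³/(m_e e⁴) = 2.40e-17 s.
4.35e17 / 2.40e-17 = 1.81e34

1.81e34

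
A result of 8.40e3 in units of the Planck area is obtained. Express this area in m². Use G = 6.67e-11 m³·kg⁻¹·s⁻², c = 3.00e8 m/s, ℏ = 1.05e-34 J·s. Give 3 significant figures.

2.18e-66 m²

One Planck area: A_P = ℏG/c³ = 2.59e-70 m².
8.40e3 × 2.59e-70 m² = 2.18e-66 m²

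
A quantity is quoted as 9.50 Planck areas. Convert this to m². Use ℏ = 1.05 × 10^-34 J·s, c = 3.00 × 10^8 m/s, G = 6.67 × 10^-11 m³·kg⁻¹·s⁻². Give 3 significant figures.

One Planck area: A_P = ℏG/c³ = 2.59 × 10^-70 m².
9.50 × 2.59 × 10^-70 m² = 2.46 × 10^-69 m²

2.46 × 10^-69 m²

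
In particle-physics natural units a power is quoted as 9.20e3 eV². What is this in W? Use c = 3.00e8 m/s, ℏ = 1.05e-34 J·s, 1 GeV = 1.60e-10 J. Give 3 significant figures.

2.24 W

Power is [E]/[T] = [E]²/ℏ.
1 GeV² → 1/ℏ × (1 GeV in J)² = 2.44e14 W.
Convert the energy scale: 9.20e3 eV² = 9.20e-15 GeV².
Result: 9.20e-15 × 2.44e14 = 2.24 W.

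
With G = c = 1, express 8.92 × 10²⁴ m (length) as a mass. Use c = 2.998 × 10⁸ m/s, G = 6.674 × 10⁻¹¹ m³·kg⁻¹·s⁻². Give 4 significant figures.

1.201 × 10⁵² kg

Length → mass via c²/G.
8.92 × 10²⁴ m × (c²/G) = 1.201 × 10⁵² kg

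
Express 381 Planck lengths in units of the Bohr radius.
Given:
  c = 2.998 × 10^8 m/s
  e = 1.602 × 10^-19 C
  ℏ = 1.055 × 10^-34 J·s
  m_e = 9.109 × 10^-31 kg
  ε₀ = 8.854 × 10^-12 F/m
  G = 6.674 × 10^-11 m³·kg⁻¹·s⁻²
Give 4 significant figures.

1.163 × 10^-22

Planck length: ℓ_P = √(ℏG/c³) = 1.616 × 10^-35 m
Bohr radius: a₀ = 4πε₀ℏ²/(m_e e²) = 5.297 × 10^-11 m
381 × 1.616 × 10^-35 / 5.297 × 10^-11 = 1.163 × 10^-22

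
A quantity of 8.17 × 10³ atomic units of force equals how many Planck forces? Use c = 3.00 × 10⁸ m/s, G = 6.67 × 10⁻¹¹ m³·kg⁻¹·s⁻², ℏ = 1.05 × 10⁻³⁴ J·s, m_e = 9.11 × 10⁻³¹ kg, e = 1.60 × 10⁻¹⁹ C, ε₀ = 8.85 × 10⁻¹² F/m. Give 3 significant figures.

atomic unit of force: F_au = E_h/a₀ = m_e²e⁶/((4πε₀)³ℏ⁴) = 8.33 × 10⁻⁸ N
Planck force: F_P = c⁴/G = 1.21 × 10⁴⁴ N
8.17 × 10³ × 8.33 × 10⁻⁸ / 1.21 × 10⁴⁴ = 5.60 × 10⁻⁴⁸

5.60 × 10⁻⁴⁸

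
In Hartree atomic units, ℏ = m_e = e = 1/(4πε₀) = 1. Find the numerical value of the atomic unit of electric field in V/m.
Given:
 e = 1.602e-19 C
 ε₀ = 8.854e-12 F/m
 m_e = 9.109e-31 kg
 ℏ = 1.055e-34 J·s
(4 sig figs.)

5.131e11 V/m

Dimensional analysis gives E_au = E_h/(e a₀) = m_e²e⁵/((4πε₀)³ℏ⁴).
E_h = 4.354e-18 J
a₀ = 5.297e-11 m
E_h/(e·a₀) = 5.131e11 V/m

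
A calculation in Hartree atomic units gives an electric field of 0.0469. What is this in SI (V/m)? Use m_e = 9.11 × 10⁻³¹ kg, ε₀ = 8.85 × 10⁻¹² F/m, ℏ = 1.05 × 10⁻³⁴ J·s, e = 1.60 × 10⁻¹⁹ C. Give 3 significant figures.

One atomic unit of electric field: E_au = E_h/(e a₀) = m_e²e⁵/((4πε₀)³ℏ⁴) = 5.20 × 10¹¹ V/m.
0.0469 × 5.20 × 10¹¹ V/m = 2.44 × 10¹⁰ V/m

2.44 × 10¹⁰ V/m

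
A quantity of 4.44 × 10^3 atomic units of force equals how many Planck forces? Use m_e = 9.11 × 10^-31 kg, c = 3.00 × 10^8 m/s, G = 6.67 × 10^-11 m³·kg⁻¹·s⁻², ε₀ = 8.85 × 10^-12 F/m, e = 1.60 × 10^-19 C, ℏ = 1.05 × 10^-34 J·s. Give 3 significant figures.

atomic unit of force: F_au = E_h/a₀ = m_e²e⁶/((4πε₀)³ℏ⁴) = 8.33 × 10^-8 N
Planck force: F_P = c⁴/G = 1.21 × 10^44 N
4.44 × 10^3 × 8.33 × 10^-8 / 1.21 × 10^44 = 3.04 × 10^-48

3.04 × 10^-48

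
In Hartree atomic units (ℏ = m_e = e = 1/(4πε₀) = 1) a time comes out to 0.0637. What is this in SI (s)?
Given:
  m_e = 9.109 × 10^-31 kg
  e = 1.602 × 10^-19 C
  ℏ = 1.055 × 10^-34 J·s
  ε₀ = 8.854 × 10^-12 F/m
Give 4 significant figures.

One atomic unit of time: τ_au = (4πε₀)²ℏ³/(m_e e⁴) = 2.423 × 10^-17 s.
0.0637 × 2.423 × 10^-17 s = 1.543 × 10^-18 s

1.543 × 10^-18 s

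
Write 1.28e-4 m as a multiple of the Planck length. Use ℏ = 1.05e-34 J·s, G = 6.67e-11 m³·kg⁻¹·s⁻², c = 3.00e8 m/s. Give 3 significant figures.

7.95e30

Planck length: ℓ_P = √(ℏG/c³) = 1.61e-35 m.
1.28e-4 / 1.61e-35 = 7.95e30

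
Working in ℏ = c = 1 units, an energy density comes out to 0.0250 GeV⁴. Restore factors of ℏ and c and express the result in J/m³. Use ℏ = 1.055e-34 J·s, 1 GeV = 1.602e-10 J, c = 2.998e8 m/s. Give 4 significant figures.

[E]/[L]³ = [E]⁴/(ℏc)³; restore (ℏc)⁻³.
1 GeV⁴ → 1/(ℏc)³ × (1 GeV in J)⁴ = 2.082e37 J/m³.
Result: 0.0250 × 2.082e37 = 5.204e35 J/m³.

5.204e35 J/m³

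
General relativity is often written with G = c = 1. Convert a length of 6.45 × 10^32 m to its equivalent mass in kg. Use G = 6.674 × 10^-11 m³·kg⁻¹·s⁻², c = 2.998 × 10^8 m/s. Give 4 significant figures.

Length → mass via c²/G.
6.45 × 10^32 m × (c²/G) = 8.686 × 10^59 kg

8.686 × 10^59 kg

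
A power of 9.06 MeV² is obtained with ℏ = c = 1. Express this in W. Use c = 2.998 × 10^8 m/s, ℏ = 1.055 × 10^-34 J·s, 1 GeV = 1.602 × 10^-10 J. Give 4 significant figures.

Power is [E]/[T] = [E]²/ℏ.
1 GeV² → 1/ℏ × (1 GeV in J)² = 2.433 × 10^14 W.
Convert the energy scale: 9.06 MeV² = 9.06 × 10^-6 GeV².
Result: 9.06 × 10^-6 × 2.433 × 10^14 = 2.204 × 10^9 W.

2.204 × 10^9 W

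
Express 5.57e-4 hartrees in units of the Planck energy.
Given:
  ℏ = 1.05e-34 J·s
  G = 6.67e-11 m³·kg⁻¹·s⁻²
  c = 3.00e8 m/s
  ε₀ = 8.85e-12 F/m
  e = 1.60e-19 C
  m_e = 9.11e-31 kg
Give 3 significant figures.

hartree: E_h = m_e e⁴/(4πε₀ℏ)² = 4.38e-18 J
Planck energy: E_P = √(ℏc⁵/G) = 1.96e9 J
5.57e-4 × 4.38e-18 / 1.96e9 = 1.25e-30

1.25e-30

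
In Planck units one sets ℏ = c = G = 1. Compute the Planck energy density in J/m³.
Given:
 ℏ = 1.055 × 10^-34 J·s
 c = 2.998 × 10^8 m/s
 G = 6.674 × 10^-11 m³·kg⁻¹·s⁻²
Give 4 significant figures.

u_P = c⁷/(ℏG²)
  = 2.177 × 10^59 / 4.699 × 10^-55
  = 4.632 × 10^113 J/m³

4.632 × 10^113 J/m³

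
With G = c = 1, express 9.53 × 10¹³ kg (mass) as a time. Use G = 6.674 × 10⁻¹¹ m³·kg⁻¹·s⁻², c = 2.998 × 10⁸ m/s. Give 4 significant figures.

Mass → time via G/c³.
9.53 × 10¹³ kg × (G/c³) = 2.360 × 10⁻²² s

2.360 × 10⁻²² s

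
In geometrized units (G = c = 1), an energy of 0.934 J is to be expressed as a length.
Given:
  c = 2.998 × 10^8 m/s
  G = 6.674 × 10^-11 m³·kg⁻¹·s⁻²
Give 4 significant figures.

Energy → length via G/c⁴.
0.934 J × (G/c⁴) = 7.716 × 10^-45 m

7.716 × 10^-45 m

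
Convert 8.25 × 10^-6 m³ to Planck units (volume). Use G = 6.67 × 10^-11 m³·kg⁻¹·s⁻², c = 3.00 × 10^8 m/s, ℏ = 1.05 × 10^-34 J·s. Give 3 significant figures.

Planck volume: V_P = (ℏG/c³)^(3/2) = 4.18 × 10^-105 m³.
8.25 × 10^-6 / 4.18 × 10^-105 = 1.97 × 10^99

1.97 × 10^99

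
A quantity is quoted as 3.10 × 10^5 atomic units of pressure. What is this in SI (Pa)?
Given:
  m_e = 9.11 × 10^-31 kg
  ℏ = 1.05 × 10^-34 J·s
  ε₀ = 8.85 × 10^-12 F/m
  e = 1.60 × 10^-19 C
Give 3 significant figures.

One atomic unit of pressure: P_au = E_h/a₀³ = m_e⁴e¹⁰/((4πε₀)⁵ℏ⁸) = 3.01 × 10^13 Pa.
3.10 × 10^5 × 3.01 × 10^13 Pa = 9.34 × 10^18 Pa

9.34 × 10^18 Pa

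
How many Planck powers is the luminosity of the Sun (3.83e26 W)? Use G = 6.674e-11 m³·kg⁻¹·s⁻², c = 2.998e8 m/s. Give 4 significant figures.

Planck power: P_P = c⁵/G = 3.629e52 W.
3.83e26 / 3.629e52 = 1.055e-26

1.055e-26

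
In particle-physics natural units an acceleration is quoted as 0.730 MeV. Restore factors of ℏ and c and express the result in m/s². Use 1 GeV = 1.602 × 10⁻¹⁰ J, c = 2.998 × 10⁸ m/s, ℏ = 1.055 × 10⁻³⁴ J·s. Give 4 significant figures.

Acceleration is [L]/[T]² = c·[E]/ℏ.
1 GeV → c/ℏ × (1 GeV in J) = 4.552 × 10³² m/s².
Convert the energy scale: 0.730 MeV = 7.30 × 10⁻⁴ GeV.
Result: 7.30 × 10⁻⁴ × 4.552 × 10³² = 3.323 × 10²⁹ m/s².

3.323 × 10²⁹ m/s²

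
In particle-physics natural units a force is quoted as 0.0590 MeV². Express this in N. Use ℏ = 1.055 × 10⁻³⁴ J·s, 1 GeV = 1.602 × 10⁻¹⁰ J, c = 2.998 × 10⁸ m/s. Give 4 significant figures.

Force is [E]/[L] = [E]²/(ℏc); restore (ℏc)⁻¹.
1 GeV² → 1/(ℏc) × (1 GeV in J)² = 8.114 × 10⁵ N.
Convert the energy scale: 0.0590 MeV² = 5.90 × 10⁻⁸ GeV².
Result: 5.90 × 10⁻⁸ × 8.114 × 10⁵ = 0.04787 N.

0.04787 N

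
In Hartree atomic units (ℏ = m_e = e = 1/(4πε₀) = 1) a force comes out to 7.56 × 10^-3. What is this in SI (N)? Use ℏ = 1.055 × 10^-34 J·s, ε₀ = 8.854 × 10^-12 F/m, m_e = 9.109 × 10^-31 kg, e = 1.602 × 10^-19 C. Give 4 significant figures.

One atomic unit of force: F_au = E_h/a₀ = m_e²e⁶/((4πε₀)³ℏ⁴) = 8.220 × 10^-8 N.
7.56 × 10^-3 × 8.220 × 10^-8 N = 6.214 × 10^-10 N

6.214 × 10^-10 N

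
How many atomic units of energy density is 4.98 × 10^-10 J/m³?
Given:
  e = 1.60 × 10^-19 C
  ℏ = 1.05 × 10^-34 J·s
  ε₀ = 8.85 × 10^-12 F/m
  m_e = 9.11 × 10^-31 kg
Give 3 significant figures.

1.65 × 10^-23

atomic unit of energy density: u_au = E_h/a₀³ = m_e⁴e¹⁰/((4πε₀)⁵ℏ⁸) = 3.01 × 10^13 J/m³.
4.98 × 10^-10 / 3.01 × 10^13 = 1.65 × 10^-23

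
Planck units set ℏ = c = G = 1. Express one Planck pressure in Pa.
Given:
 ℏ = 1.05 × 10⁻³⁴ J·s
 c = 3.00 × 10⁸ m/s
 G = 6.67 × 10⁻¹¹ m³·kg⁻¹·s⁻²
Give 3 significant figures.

From ℏ = c = G = 1 the pressure scale is p_P = c⁷/(ℏG²).
  = 2.19 × 10⁵⁹ / 4.67 × 10⁻⁵⁵
  = 4.68 × 10¹¹³ Pa

4.68 × 10¹¹³ Pa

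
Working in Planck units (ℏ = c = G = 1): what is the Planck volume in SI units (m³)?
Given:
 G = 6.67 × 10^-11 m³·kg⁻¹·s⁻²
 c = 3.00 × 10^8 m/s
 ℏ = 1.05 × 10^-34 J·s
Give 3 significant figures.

4.18 × 10^-105 m³

From ℏ = c = G = 1 the volume scale is V_P = (ℏG/c³)^(3/2).
  = √(1.75 × 10^-209)
  = 4.18 × 10^-105 m³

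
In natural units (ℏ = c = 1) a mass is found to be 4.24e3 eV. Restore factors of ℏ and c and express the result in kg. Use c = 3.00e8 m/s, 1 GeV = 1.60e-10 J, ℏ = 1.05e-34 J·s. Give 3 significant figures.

Mass is [E]/c²; divide by c².
1 GeV → 1/c² × (1 GeV in J) = 1.78e-27 kg.
Convert the energy scale: 4.24e3 eV = 4.24e-6 GeV.
Result: 4.24e-6 × 1.78e-27 = 7.54e-33 kg.

7.54e-33 kg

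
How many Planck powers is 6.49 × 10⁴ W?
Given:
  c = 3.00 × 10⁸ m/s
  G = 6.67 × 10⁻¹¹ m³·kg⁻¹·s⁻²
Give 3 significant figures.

Planck power: P_P = c⁵/G = 3.64 × 10⁵² W.
6.49 × 10⁴ / 3.64 × 10⁵² = 1.78 × 10⁻⁴⁸

1.78 × 10⁻⁴⁸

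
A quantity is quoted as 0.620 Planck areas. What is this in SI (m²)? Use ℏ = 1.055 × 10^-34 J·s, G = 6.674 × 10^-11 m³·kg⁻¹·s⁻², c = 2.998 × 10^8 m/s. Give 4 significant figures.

1.620 × 10^-70 m²

One Planck area: A_P = ℏG/c³ = 2.613 × 10^-70 m².
0.620 × 2.613 × 10^-70 m² = 1.620 × 10^-70 m²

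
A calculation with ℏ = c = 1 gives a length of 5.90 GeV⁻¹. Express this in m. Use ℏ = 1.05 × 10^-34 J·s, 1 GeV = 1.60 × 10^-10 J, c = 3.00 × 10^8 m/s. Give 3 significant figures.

1.16 × 10^-15 m

A length is [E]⁻¹ in ℏ=c=1; restore one factor of ℏc.
1 GeV⁻¹ → ℏc × (1 GeV in J)⁻¹ = 1.97 × 10^-16 m.
Result: 5.90 × 1.97 × 10^-16 = 1.16 × 10^-15 m.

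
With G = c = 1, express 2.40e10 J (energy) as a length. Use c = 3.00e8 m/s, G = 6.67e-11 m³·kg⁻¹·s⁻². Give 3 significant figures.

1.98e-34 m

Energy → length via G/c⁴.
2.40e10 J × (G/c⁴) = 1.98e-34 m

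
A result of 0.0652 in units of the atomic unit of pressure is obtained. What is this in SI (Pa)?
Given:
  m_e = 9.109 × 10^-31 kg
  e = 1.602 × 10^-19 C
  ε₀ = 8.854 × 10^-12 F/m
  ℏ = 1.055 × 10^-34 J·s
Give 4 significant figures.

1.910 × 10^12 Pa

One atomic unit of pressure: P_au = E_h/a₀³ = m_e⁴e¹⁰/((4πε₀)⁵ℏ⁸) = 2.929 × 10^13 Pa.
0.0652 × 2.929 × 10^13 Pa = 1.910 × 10^12 Pa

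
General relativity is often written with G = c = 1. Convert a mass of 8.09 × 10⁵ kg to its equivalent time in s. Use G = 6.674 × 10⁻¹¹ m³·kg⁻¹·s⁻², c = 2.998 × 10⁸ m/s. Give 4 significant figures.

2.004 × 10⁻³⁰ s

Mass → time via G/c³.
8.09 × 10⁵ kg × (G/c³) = 2.004 × 10⁻³⁰ s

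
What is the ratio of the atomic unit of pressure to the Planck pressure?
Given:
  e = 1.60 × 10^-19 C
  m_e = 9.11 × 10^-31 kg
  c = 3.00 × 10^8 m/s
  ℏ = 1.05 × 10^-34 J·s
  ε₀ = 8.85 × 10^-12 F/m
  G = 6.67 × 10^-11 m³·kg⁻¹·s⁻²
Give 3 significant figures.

atomic unit of pressure: P_au = E_h/a₀³ = m_e⁴e¹⁰/((4πε₀)⁵ℏ⁸) = 3.01 × 10^13 Pa
Planck pressure: p_P = c⁷/(ℏG²) = 4.68 × 10^113 Pa
ratio = 3.01 × 10^13 / 4.68 × 10^113 = 6.44 × 10^-101

6.44 × 10^-101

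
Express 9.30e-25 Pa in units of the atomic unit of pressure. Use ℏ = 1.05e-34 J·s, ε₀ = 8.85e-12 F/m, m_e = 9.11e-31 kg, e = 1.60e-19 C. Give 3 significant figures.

3.09e-38

atomic unit of pressure: P_au = E_h/a₀³ = m_e⁴e¹⁰/((4πε₀)⁵ℏ⁸) = 3.01e13 Pa.
9.30e-25 / 3.01e13 = 3.09e-38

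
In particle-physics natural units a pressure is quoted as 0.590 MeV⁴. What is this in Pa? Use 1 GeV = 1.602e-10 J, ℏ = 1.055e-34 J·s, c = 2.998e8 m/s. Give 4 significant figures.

Pressure is [E]/[L]³ = [E]⁴/(ℏc)³.
1 GeV⁴ → 1/(ℏc)³ × (1 GeV in J)⁴ = 2.082e37 Pa.
Convert the energy scale: 0.590 MeV⁴ = 5.90e-13 GeV⁴.
Result: 5.90e-13 × 2.082e37 = 1.228e25 Pa.

1.228e25 Pa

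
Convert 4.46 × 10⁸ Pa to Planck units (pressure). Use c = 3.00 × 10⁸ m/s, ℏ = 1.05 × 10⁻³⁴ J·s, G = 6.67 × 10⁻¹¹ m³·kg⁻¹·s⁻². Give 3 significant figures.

Planck pressure: p_P = c⁷/(ℏG²) = 4.68 × 10¹¹³ Pa.
4.46 × 10⁸ / 4.68 × 10¹¹³ = 9.53 × 10⁻¹⁰⁶

9.53 × 10⁻¹⁰⁶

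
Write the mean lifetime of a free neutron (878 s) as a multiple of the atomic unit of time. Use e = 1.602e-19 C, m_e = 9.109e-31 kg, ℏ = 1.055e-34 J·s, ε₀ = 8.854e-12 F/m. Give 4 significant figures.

atomic unit of time: τ_au = (4πε₀)²ℏ³/(m_e e⁴) = 2.423e-17 s.
878 / 2.423e-17 = 3.624e19

3.624e19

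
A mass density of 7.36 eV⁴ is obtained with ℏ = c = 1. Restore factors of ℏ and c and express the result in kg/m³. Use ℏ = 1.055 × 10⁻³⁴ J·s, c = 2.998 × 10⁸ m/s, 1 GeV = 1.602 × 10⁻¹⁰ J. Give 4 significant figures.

Mass density is [E]/(c²[L]³) = [E]⁴/(ℏ³c⁵).
1 GeV⁴ → 1/(ℏ³c⁵) × (1 GeV in J)⁴ = 2.316 × 10²⁰ kg/m³.
Convert the energy scale: 7.36 eV⁴ = 7.36 × 10⁻³⁶ GeV⁴.
Result: 7.36 × 10⁻³⁶ × 2.316 × 10²⁰ = 1.705 × 10⁻¹⁵ kg/m³.

1.705 × 10⁻¹⁵ kg/m³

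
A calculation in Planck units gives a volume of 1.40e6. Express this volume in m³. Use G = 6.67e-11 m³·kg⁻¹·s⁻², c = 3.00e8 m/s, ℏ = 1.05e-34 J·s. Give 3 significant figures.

5.85e-99 m³

One Planck volume: V_P = (ℏG/c³)^(3/2) = 4.18e-105 m³.
1.40e6 × 4.18e-105 m³ = 5.85e-99 m³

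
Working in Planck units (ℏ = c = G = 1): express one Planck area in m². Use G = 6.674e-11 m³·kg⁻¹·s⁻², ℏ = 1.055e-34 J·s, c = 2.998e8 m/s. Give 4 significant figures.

Dimensional analysis gives A_P = ℏG/c³.
  = 7.041e-45 / 2.695e25
  = 2.613e-70 m²

2.613e-70 m²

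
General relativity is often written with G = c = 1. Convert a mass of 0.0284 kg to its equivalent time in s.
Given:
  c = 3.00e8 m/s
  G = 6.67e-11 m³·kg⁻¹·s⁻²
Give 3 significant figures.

7.02e-38 s

Mass → time via G/c³.
0.0284 kg × (G/c³) = 7.02e-38 s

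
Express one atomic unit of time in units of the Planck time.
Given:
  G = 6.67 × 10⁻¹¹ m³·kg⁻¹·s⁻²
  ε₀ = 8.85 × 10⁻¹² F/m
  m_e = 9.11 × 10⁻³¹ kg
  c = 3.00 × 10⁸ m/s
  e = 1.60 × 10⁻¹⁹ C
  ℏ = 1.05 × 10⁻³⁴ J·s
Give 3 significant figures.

atomic unit of time: τ_au = (4πε₀)²ℏ³/(m_e e⁴) = 2.40 × 10⁻¹⁷ s
Planck time: t_P = √(ℏG/c⁵) = 5.37 × 10⁻⁴⁴ s
ratio = 2.40 × 10⁻¹⁷ / 5.37 × 10⁻⁴⁴ = 4.47 × 10²⁶

4.47 × 10²⁶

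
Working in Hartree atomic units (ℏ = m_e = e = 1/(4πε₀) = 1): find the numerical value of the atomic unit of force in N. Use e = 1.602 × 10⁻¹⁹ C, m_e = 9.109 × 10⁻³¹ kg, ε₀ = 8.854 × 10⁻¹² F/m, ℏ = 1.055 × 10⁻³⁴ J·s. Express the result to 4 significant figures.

From ℏ = m_e = e = 1/(4πε₀) = 1 the force scale is F_au = E_h/a₀ = m_e²e⁶/((4πε₀)³ℏ⁴).
E_h = 4.354 × 10⁻¹⁸ J
a₀ = 5.297 × 10⁻¹¹ m
E_h/a₀ = 8.220 × 10⁻⁸ N

8.220 × 10⁻⁸ N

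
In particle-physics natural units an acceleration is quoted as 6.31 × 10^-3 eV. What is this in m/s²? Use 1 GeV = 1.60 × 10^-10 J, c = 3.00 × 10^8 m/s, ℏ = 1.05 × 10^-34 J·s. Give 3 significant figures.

2.88 × 10^21 m/s²

Acceleration is [L]/[T]² = c·[E]/ℏ.
1 GeV → c/ℏ × (1 GeV in J) = 4.57 × 10^32 m/s².
Convert the energy scale: 6.31 × 10^-3 eV = 6.31 × 10^-12 GeV.
Result: 6.31 × 10^-12 × 4.57 × 10^32 = 2.88 × 10^21 m/s².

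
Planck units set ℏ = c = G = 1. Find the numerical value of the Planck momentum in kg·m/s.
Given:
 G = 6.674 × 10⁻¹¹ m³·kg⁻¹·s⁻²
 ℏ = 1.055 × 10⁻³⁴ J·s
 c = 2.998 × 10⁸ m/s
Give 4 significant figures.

6.527 kg·m/s

The unique combination of the constants set to 1 with dimensions of momentum is p_P = √(ℏc³/G).
  = √(42.60)
  = 6.527 kg·m/s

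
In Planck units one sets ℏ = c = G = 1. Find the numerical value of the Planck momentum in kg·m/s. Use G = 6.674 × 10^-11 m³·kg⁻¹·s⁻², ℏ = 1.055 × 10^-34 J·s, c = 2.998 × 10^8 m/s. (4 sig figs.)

p_P = √(ℏc³/G)
  = √(42.60)
  = 6.527 kg·m/s

6.527 kg·m/s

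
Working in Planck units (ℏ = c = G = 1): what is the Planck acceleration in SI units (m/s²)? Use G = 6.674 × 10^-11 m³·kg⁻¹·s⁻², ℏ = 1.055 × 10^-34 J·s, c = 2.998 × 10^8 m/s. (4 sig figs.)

5.560 × 10^51 m/s²

The unique combination of the constants set to 1 with dimensions of acceleration is a_P = √(c⁷/(ℏG)).
  = √(3.092 × 10^103)
  = 5.560 × 10^51 m/s²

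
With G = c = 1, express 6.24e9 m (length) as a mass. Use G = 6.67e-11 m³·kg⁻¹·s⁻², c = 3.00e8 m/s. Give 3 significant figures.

Length → mass via c²/G.
6.24e9 m × (c²/G) = 8.42e36 kg

8.42e36 kg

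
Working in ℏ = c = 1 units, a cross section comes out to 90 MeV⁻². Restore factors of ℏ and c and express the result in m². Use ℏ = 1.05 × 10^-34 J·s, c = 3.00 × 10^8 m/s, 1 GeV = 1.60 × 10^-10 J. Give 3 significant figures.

Area is [L]² = [E]⁻²·(ℏc)²; restore (ℏc)².
1 GeV⁻² → (ℏc)² × (1 GeV in J)⁻² = 3.88 × 10^-32 m².
Convert the energy scale: 90 MeV⁻² = 9.00 × 10^7 GeV⁻².
Result: 9.00 × 10^7 × 3.88 × 10^-32 = 3.49 × 10^-24 m².

3.49 × 10^-24 m²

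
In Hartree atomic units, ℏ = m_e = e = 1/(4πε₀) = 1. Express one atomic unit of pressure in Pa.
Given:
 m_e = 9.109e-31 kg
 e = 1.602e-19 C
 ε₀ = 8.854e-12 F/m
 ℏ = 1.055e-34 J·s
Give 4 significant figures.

Dimensional analysis gives P_au = E_h/a₀³ = m_e⁴e¹⁰/((4πε₀)⁵ℏ⁸).
E_h = 4.354e-18 J
a₀ = 5.297e-11 m
E_h/a₀³ = 2.929e13 Pa

2.929e13 Pa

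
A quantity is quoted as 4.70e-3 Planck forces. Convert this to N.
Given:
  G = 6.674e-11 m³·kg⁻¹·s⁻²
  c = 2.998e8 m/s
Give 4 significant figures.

5.689e41 N

One Planck force: F_P = c⁴/G = 1.210e44 N.
4.70e-3 × 1.210e44 N = 5.689e41 N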